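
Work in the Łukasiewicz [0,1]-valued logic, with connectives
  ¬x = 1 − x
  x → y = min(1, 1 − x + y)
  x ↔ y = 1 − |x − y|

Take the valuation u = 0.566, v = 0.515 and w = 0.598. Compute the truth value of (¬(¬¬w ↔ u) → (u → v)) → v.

0.515

¬w = 1 − 0.598 = 0.402
¬¬w = 1 − 0.402 = 0.598
¬¬w ↔ u = 1 − |0.598 − 0.566| = 1 − 0.032 = 0.968
¬(¬¬w ↔ u) = 1 − 0.968 = 0.032
u → v = min(1, 1 − 0.566 + 0.515) = min(1, 0.949) = 0.949
¬(¬¬w ↔ u) → (u → v) = min(1, 1 − 0.032 + 0.949) = min(1, 1.917) = 1.000
(¬(¬¬w ↔ u) → (u → v)) → v = min(1, 1 − 1.000 + 0.515) = min(1, 0.515) = 0.515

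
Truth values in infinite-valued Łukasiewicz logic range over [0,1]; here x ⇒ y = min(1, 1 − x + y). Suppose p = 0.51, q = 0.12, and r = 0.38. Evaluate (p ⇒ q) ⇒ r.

p ⇒ q = min(1, 1 − 0.51 + 0.12) = min(1, 0.61) = 0.61
(p ⇒ q) ⇒ r = min(1, 1 − 0.61 + 0.38) = min(1, 0.77) = 0.77

0.77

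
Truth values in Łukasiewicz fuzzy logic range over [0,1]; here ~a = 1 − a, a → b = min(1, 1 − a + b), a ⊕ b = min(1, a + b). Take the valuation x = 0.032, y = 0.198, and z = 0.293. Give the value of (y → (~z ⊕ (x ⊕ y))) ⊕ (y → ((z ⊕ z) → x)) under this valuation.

1.000

~z = 1 − 0.293 = 0.707
x ⊕ y = min(1, 0.032 + 0.198) = min(1, 0.230) = 0.230
~z ⊕ (x ⊕ y) = min(1, 0.707 + 0.230) = min(1, 0.937) = 0.937
y → (~z ⊕ (x ⊕ y)) = min(1, 1 − 0.198 + 0.937) = min(1, 1.739) = 1.000
z ⊕ z = min(1, 0.293 + 0.293) = min(1, 0.586) = 0.586
(z ⊕ z) → x = min(1, 1 − 0.586 + 0.032) = min(1, 0.446) = 0.446
y → ((z ⊕ z) → x) = min(1, 1 − 0.198 + 0.446) = min(1, 1.248) = 1.000
(y → (~z ⊕ (x ⊕ y))) ⊕ (y → ((z ⊕ z) → x)) = min(1, 1.000 + 1.000) = min(1, 2.000) = 1.000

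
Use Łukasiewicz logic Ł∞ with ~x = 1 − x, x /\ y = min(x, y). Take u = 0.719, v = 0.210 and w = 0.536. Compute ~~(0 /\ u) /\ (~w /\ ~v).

0 /\ u = min(0.000, 0.719) = 0.000
~(0 /\ u) = 1 − 0.000 = 1.000
~~(0 /\ u) = 1 − 1.000 = 0.000
~w = 1 − 0.536 = 0.464
~v = 1 − 0.210 = 0.790
~w /\ ~v = min(0.464, 0.790) = 0.464
~~(0 /\ u) /\ (~w /\ ~v) = min(0.000, 0.464) = 0.000

0.000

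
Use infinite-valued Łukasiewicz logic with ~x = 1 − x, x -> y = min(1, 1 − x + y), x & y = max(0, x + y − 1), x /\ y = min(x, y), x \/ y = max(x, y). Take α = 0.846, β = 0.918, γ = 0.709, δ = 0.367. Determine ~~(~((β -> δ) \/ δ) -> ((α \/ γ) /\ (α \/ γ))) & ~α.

β -> δ = min(1, 1 − 0.918 + 0.367) = min(1, 0.449) = 0.449
(β -> δ) \/ δ = max(0.449, 0.367) = 0.449
~((β -> δ) \/ δ) = 1 − 0.449 = 0.551
α \/ γ = max(0.846, 0.709) = 0.846
(α \/ γ) /\ (α \/ γ) = min(0.846, 0.846) = 0.846
~((β -> δ) \/ δ) -> ((α \/ γ) /\ (α \/ γ)) = min(1, 1 − 0.551 + 0.846) = min(1, 1.295) = 1.000
~(~((β -> δ) \/ δ) -> ((α \/ γ) /\ (α \/ γ))) = 1 − 1.000 = 0.000
~~(~((β -> δ) \/ δ) -> ((α \/ γ) /\ (α \/ γ))) = 1 − 0.000 = 1.000
~α = 1 − 0.846 = 0.154
~~(~((β -> δ) \/ δ) -> ((α \/ γ) /\ (α \/ γ))) & ~α = max(0, 1.000 + 0.154 − 1) = max(0, 0.154) = 0.154

0.154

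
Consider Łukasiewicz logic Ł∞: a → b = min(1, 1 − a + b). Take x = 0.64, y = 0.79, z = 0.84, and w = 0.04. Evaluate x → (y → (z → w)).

z → w = min(1, 1 − 0.84 + 0.04) = min(1, 0.20) = 0.20
y → (z → w) = min(1, 1 − 0.79 + 0.20) = min(1, 0.41) = 0.41
x → (y → (z → w)) = min(1, 1 − 0.64 + 0.41) = min(1, 0.77) = 0.77

0.77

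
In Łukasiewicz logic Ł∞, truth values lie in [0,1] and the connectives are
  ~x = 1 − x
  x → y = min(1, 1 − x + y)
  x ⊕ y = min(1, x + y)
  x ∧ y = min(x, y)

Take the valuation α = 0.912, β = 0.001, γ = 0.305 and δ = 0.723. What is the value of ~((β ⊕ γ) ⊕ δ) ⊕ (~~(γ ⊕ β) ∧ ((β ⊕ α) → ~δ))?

β ⊕ γ = min(1, 0.001 + 0.305) = min(1, 0.306) = 0.306
(β ⊕ γ) ⊕ δ = min(1, 0.306 + 0.723) = min(1, 1.029) = 1.000
~((β ⊕ γ) ⊕ δ) = 1 − 1.000 = 0.000
γ ⊕ β = min(1, 0.305 + 0.001) = min(1, 0.306) = 0.306
~(γ ⊕ β) = 1 − 0.306 = 0.694
~~(γ ⊕ β) = 1 − 0.694 = 0.306
β ⊕ α = min(1, 0.001 + 0.912) = min(1, 0.913) = 0.913
~δ = 1 − 0.723 = 0.277
(β ⊕ α) → ~δ = min(1, 1 − 0.913 + 0.277) = min(1, 0.364) = 0.364
~~(γ ⊕ β) ∧ ((β ⊕ α) → ~δ) = min(0.306, 0.364) = 0.306
~((β ⊕ γ) ⊕ δ) ⊕ (~~(γ ⊕ β) ∧ ((β ⊕ α) → ~δ)) = min(1, 0.000 + 0.306) = min(1, 0.306) = 0.306

0.306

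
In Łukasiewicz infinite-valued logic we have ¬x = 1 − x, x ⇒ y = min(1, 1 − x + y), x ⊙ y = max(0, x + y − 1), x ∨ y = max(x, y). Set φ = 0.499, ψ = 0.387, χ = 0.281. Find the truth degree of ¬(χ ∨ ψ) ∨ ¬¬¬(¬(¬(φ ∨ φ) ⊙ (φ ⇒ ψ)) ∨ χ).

χ ∨ ψ = max(0.281, 0.387) = 0.387
¬(χ ∨ ψ) = 1 − 0.387 = 0.613
φ ∨ φ = max(0.499, 0.499) = 0.499
¬(φ ∨ φ) = 1 − 0.499 = 0.501
φ ⇒ ψ = min(1, 1 − 0.499 + 0.387) = min(1, 0.888) = 0.888
¬(φ ∨ φ) ⊙ (φ ⇒ ψ) = max(0, 0.501 + 0.888 − 1) = max(0, 0.389) = 0.389
¬(¬(φ ∨ φ) ⊙ (φ ⇒ ψ)) = 1 − 0.389 = 0.611
¬(¬(φ ∨ φ) ⊙ (φ ⇒ ψ)) ∨ χ = max(0.611, 0.281) = 0.611
¬(¬(¬(φ ∨ φ) ⊙ (φ ⇒ ψ)) ∨ χ) = 1 − 0.611 = 0.389
¬¬(¬(¬(φ ∨ φ) ⊙ (φ ⇒ ψ)) ∨ χ) = 1 − 0.389 = 0.611
¬¬¬(¬(¬(φ ∨ φ) ⊙ (φ ⇒ ψ)) ∨ χ) = 1 − 0.611 = 0.389
¬(χ ∨ ψ) ∨ ¬¬¬(¬(¬(φ ∨ φ) ⊙ (φ ⇒ ψ)) ∨ χ) = max(0.613, 0.389) = 0.613

0.613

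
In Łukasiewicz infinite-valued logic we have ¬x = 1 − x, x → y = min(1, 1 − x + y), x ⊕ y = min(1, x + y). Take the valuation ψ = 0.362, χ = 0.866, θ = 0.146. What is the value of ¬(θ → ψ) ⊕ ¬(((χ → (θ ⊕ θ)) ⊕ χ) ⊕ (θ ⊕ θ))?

0.000

θ → ψ = min(1, 1 − 0.146 + 0.362) = min(1, 1.216) = 1.000
¬(θ → ψ) = 1 − 1.000 = 0.000
θ ⊕ θ = min(1, 0.146 + 0.146) = min(1, 0.292) = 0.292
χ → (θ ⊕ θ) = min(1, 1 − 0.866 + 0.292) = min(1, 0.426) = 0.426
(χ → (θ ⊕ θ)) ⊕ χ = min(1, 0.426 + 0.866) = min(1, 1.292) = 1.000
((χ → (θ ⊕ θ)) ⊕ χ) ⊕ (θ ⊕ θ) = min(1, 1.000 + 0.292) = min(1, 1.292) = 1.000
¬(((χ → (θ ⊕ θ)) ⊕ χ) ⊕ (θ ⊕ θ)) = 1 − 1.000 = 0.000
¬(θ → ψ) ⊕ ¬(((χ → (θ ⊕ θ)) ⊕ χ) ⊕ (θ ⊕ θ)) = min(1, 0.000 + 0.000) = min(1, 0.000) = 0.000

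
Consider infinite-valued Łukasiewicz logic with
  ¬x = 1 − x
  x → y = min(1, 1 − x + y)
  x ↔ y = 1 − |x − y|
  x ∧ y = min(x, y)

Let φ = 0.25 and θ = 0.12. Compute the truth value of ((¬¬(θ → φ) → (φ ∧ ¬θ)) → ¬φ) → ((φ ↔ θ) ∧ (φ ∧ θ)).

θ → φ = min(1, 1 − 0.12 + 0.25) = min(1, 1.13) = 1.00
¬(θ → φ) = 1 − 1.00 = 0.00
¬¬(θ → φ) = 1 − 0.00 = 1.00
¬θ = 1 − 0.12 = 0.88
φ ∧ ¬θ = min(0.25, 0.88) = 0.25
¬¬(θ → φ) → (φ ∧ ¬θ) = min(1, 1 − 1.00 + 0.25) = min(1, 0.25) = 0.25
¬φ = 1 − 0.25 = 0.75
(¬¬(θ → φ) → (φ ∧ ¬θ)) → ¬φ = min(1, 1 − 0.25 + 0.75) = min(1, 1.50) = 1.00
φ ↔ θ = 1 − |0.25 − 0.12| = 1 − 0.13 = 0.87
φ ∧ θ = min(0.25, 0.12) = 0.12
(φ ↔ θ) ∧ (φ ∧ θ) = min(0.87, 0.12) = 0.12
((¬¬(θ → φ) → (φ ∧ ¬θ)) → ¬φ) → ((φ ↔ θ) ∧ (φ ∧ θ)) = min(1, 1 − 1.00 + 0.12) = min(1, 0.12) = 0.12

0.12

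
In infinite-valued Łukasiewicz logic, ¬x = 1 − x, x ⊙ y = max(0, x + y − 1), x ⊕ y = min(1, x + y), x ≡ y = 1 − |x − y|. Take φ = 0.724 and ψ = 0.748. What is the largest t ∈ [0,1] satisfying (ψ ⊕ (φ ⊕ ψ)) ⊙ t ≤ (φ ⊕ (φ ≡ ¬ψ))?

1.000

φ ⊕ ψ = min(1, 0.724 + 0.748) = min(1, 1.472) = 1.000
ψ ⊕ (φ ⊕ ψ) = min(1, 0.748 + 1.000) = min(1, 1.748) = 1.000
So the left factor is ψ ⊕ (φ ⊕ ψ) = 1.000.
¬ψ = 1 − 0.748 = 0.252
φ ≡ ¬ψ = 1 − |0.724 − 0.252| = 1 − 0.472 = 0.528
φ ⊕ (φ ≡ ¬ψ) = min(1, 0.724 + 0.528) = min(1, 1.252) = 1.000
So the right-hand bound is φ ⊕ (φ ≡ ¬ψ) = 1.000.
The residuum of the Łukasiewicz t-norm gives the supremum: min(1, 1 − 1.000 + 1.000).
1 − 1.000 + 1.000 = 1.000, so t = min(1, 1.000) = 1.000.
Check: 1.000 ⊙ 1.000 = max(0, 1.000) = 1.000 ≤ 1.000.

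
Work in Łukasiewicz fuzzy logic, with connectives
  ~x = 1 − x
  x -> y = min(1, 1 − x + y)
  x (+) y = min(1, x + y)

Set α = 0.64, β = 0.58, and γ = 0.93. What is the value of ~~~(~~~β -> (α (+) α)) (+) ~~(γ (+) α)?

1.00

~β = 1 − 0.58 = 0.42
~~β = 1 − 0.42 = 0.58
~~~β = 1 − 0.58 = 0.42
α (+) α = min(1, 0.64 + 0.64) = min(1, 1.28) = 1.00
~~~β -> (α (+) α) = min(1, 1 − 0.42 + 1.00) = min(1, 1.58) = 1.00
~(~~~β -> (α (+) α)) = 1 − 1.00 = 0.00
~~(~~~β -> (α (+) α)) = 1 − 0.00 = 1.00
~~~(~~~β -> (α (+) α)) = 1 − 1.00 = 0.00
γ (+) α = min(1, 0.93 + 0.64) = min(1, 1.57) = 1.00
~(γ (+) α) = 1 − 1.00 = 0.00
~~(γ (+) α) = 1 − 0.00 = 1.00
~~~(~~~β -> (α (+) α)) (+) ~~(γ (+) α) = min(1, 0.00 + 1.00) = min(1, 1.00) = 1.00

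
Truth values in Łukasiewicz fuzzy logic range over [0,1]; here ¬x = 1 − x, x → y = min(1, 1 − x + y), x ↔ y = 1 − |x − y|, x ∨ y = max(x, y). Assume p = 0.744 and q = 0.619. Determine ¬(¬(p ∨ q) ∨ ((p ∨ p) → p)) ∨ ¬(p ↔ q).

p ∨ q = max(0.744, 0.619) = 0.744
¬(p ∨ q) = 1 − 0.744 = 0.256
p ∨ p = max(0.744, 0.744) = 0.744
(p ∨ p) → p = min(1, 1 − 0.744 + 0.744) = min(1, 1.000) = 1.000
¬(p ∨ q) ∨ ((p ∨ p) → p) = max(0.256, 1.000) = 1.000
¬(¬(p ∨ q) ∨ ((p ∨ p) → p)) = 1 − 1.000 = 0.000
p ↔ q = 1 − |0.744 − 0.619| = 1 − 0.125 = 0.875
¬(p ↔ q) = 1 − 0.875 = 0.125
¬(¬(p ∨ q) ∨ ((p ∨ p) → p)) ∨ ¬(p ↔ q) = max(0.000, 0.125) = 0.125

0.125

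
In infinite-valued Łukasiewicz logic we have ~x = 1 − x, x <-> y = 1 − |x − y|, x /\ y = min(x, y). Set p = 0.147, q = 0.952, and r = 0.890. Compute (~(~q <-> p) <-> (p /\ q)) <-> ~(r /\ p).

~q = 1 − 0.952 = 0.048
~q <-> p = 1 − |0.048 − 0.147| = 1 − 0.099 = 0.901
~(~q <-> p) = 1 − 0.901 = 0.099
p /\ q = min(0.147, 0.952) = 0.147
~(~q <-> p) <-> (p /\ q) = 1 − |0.099 − 0.147| = 1 − 0.048 = 0.952
r /\ p = min(0.890, 0.147) = 0.147
~(r /\ p) = 1 − 0.147 = 0.853
(~(~q <-> p) <-> (p /\ q)) <-> ~(r /\ p) = 1 − |0.952 − 0.853| = 1 − 0.099 = 0.901

0.901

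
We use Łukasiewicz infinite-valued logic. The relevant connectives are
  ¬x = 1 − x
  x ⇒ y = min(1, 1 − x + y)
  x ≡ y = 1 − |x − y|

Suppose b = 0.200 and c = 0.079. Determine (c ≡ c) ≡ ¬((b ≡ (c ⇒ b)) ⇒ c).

0.121

c ≡ c = 1 − |0.079 − 0.079| = 1 − 0.000 = 1.000
c ⇒ b = min(1, 1 − 0.079 + 0.200) = min(1, 1.121) = 1.000
b ≡ (c ⇒ b) = 1 − |0.200 − 1.000| = 1 − 0.800 = 0.200
(b ≡ (c ⇒ b)) ⇒ c = min(1, 1 − 0.200 + 0.079) = min(1, 0.879) = 0.879
¬((b ≡ (c ⇒ b)) ⇒ c) = 1 − 0.879 = 0.121
(c ≡ c) ≡ ¬((b ≡ (c ⇒ b)) ⇒ c) = 1 − |1.000 − 0.121| = 1 − 0.879 = 0.121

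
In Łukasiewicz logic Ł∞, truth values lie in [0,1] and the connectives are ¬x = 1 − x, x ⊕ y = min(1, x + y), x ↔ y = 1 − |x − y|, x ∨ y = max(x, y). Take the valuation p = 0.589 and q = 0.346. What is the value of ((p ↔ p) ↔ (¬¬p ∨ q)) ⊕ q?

0.935

p ↔ p = 1 − |0.589 − 0.589| = 1 − 0.000 = 1.000
¬p = 1 − 0.589 = 0.411
¬¬p = 1 − 0.411 = 0.589
¬¬p ∨ q = max(0.589, 0.346) = 0.589
(p ↔ p) ↔ (¬¬p ∨ q) = 1 − |1.000 − 0.589| = 1 − 0.411 = 0.589
((p ↔ p) ↔ (¬¬p ∨ q)) ⊕ q = min(1, 0.589 + 0.346) = min(1, 0.935) = 0.935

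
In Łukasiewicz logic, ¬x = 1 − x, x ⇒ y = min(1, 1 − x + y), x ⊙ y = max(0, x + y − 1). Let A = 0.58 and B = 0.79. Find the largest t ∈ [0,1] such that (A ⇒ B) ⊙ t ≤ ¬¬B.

0.79

A ⇒ B = min(1, 1 − 0.58 + 0.79) = min(1, 1.21) = 1.00
So the left factor is A ⇒ B = 1.00.
¬B = 1 − 0.79 = 0.21
¬¬B = 1 − 0.21 = 0.79
So the right-hand bound is ¬¬B = 0.79.
The residuum of the Łukasiewicz t-norm gives the supremum: min(1, 1 − 1.00 + 0.79).
1 − 1.00 + 0.79 = 0.79, so t = min(1, 0.79) = 0.79.
Check: 1.00 ⊙ 0.79 = max(0, 0.79) = 0.79 ≤ 0.79.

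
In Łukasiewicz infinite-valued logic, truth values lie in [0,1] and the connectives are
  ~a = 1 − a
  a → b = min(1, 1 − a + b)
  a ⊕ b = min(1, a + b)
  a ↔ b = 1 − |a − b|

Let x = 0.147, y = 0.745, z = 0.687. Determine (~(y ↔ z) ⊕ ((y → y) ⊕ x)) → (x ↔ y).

0.402

y ↔ z = 1 − |0.745 − 0.687| = 1 − 0.058 = 0.942
~(y ↔ z) = 1 − 0.942 = 0.058
y → y = min(1, 1 − 0.745 + 0.745) = min(1, 1.000) = 1.000
(y → y) ⊕ x = min(1, 1.000 + 0.147) = min(1, 1.147) = 1.000
~(y ↔ z) ⊕ ((y → y) ⊕ x) = min(1, 0.058 + 1.000) = min(1, 1.058) = 1.000
x ↔ y = 1 − |0.147 − 0.745| = 1 − 0.598 = 0.402
(~(y ↔ z) ⊕ ((y → y) ⊕ x)) → (x ↔ y) = min(1, 1 − 1.000 + 0.402) = min(1, 0.402) = 0.402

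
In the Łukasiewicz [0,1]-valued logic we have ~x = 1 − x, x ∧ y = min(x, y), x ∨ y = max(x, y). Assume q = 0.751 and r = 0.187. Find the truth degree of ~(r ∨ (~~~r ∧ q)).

0.249

~r = 1 − 0.187 = 0.813
~~r = 1 − 0.813 = 0.187
~~~r = 1 − 0.187 = 0.813
~~~r ∧ q = min(0.813, 0.751) = 0.751
r ∨ (~~~r ∧ q) = max(0.187, 0.751) = 0.751
~(r ∨ (~~~r ∧ q)) = 1 − 0.751 = 0.249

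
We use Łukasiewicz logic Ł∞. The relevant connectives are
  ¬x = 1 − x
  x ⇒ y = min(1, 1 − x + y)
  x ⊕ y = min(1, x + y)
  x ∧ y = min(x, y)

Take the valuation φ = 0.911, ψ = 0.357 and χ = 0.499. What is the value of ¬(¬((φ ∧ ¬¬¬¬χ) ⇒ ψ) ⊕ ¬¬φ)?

0.000

¬χ = 1 − 0.499 = 0.501
¬¬χ = 1 − 0.501 = 0.499
¬¬¬χ = 1 − 0.499 = 0.501
¬¬¬¬χ = 1 − 0.501 = 0.499
φ ∧ ¬¬¬¬χ = min(0.911, 0.499) = 0.499
(φ ∧ ¬¬¬¬χ) ⇒ ψ = min(1, 1 − 0.499 + 0.357) = min(1, 0.858) = 0.858
¬((φ ∧ ¬¬¬¬χ) ⇒ ψ) = 1 − 0.858 = 0.142
¬φ = 1 − 0.911 = 0.089
¬¬φ = 1 − 0.089 = 0.911
¬((φ ∧ ¬¬¬¬χ) ⇒ ψ) ⊕ ¬¬φ = min(1, 0.142 + 0.911) = min(1, 1.053) = 1.000
¬(¬((φ ∧ ¬¬¬¬χ) ⇒ ψ) ⊕ ¬¬φ) = 1 − 1.000 = 0.000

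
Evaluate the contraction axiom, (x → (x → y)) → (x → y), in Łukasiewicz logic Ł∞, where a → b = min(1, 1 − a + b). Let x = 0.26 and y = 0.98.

x → y = min(1, 1 − 0.26 + 0.98) = min(1, 1.72) = 1.00
x → (x → y) = min(1, 1 − 0.26 + 1.00) = min(1, 1.74) = 1.00
(x → (x → y)) → (x → y) = min(1, 1 − 1.00 + 1.00) = min(1, 1.00) = 1.00

1.00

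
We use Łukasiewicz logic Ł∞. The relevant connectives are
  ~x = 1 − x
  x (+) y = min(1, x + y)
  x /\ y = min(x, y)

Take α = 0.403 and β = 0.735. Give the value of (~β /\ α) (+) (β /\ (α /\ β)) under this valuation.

~β = 1 − 0.735 = 0.265
~β /\ α = min(0.265, 0.403) = 0.265
α /\ β = min(0.403, 0.735) = 0.403
β /\ (α /\ β) = min(0.735, 0.403) = 0.403
(~β /\ α) (+) (β /\ (α /\ β)) = min(1, 0.265 + 0.403) = min(1, 0.668) = 0.668

0.668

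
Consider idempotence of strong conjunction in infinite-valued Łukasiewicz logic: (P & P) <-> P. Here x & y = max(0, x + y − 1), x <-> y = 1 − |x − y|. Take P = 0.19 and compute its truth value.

0.81

P & P = max(0, 0.19 + 0.19 − 1) = max(0, -0.62) = 0.00
(P & P) <-> P = 1 − |0.00 − 0.19| = 1 − 0.19 = 0.81
(The value 0.81 < 1 shows this instance is not satisfied; fails in Ł∞ since a ⊗ a = max(0, 2a−1) ≠ a in general.)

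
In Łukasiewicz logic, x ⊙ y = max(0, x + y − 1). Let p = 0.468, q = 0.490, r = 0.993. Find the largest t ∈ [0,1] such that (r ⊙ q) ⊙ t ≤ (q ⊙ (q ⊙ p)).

r ⊙ q = max(0, 0.993 + 0.490 − 1) = max(0, 0.483) = 0.483
So the left factor is r ⊙ q = 0.483.
q ⊙ p = max(0, 0.490 + 0.468 − 1) = max(0, -0.042) = 0.000
q ⊙ (q ⊙ p) = max(0, 0.490 + 0.000 − 1) = max(0, -0.510) = 0.000
So the right-hand bound is q ⊙ (q ⊙ p) = 0.000.
The residuum of the Łukasiewicz t-norm gives the supremum: min(1, 1 − 0.483 + 0.000).
1 − 0.483 + 0.000 = 0.517, so t = min(1, 0.517) = 0.517.
Check: 0.483 ⊙ 0.517 = max(0, 0.000) = 0.000 ≤ 0.000.

0.517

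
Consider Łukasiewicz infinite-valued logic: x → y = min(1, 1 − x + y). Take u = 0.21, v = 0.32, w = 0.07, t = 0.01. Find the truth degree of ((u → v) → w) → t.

u → v = min(1, 1 − 0.21 + 0.32) = min(1, 1.11) = 1.00
(u → v) → w = min(1, 1 − 1.00 + 0.07) = min(1, 0.07) = 0.07
((u → v) → w) → t = min(1, 1 − 0.07 + 0.01) = min(1, 0.94) = 0.94

0.94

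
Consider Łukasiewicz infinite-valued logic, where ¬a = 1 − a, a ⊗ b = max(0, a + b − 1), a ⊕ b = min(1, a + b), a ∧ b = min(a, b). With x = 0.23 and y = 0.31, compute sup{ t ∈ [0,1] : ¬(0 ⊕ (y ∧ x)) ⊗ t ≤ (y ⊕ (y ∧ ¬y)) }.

0.85

y ∧ x = min(0.31, 0.23) = 0.23
0 ⊕ (y ∧ x) = min(1, 0.00 + 0.23) = min(1, 0.23) = 0.23
¬(0 ⊕ (y ∧ x)) = 1 − 0.23 = 0.77
So the left factor is ¬(0 ⊕ (y ∧ x)) = 0.77.
¬y = 1 − 0.31 = 0.69
y ∧ ¬y = min(0.31, 0.69) = 0.31
y ⊕ (y ∧ ¬y) = min(1, 0.31 + 0.31) = min(1, 0.62) = 0.62
So the right-hand bound is y ⊕ (y ∧ ¬y) = 0.62.
The residuum of the Łukasiewicz t-norm gives the supremum: min(1, 1 − 0.77 + 0.62).
1 − 0.77 + 0.62 = 0.85, so t = min(1, 0.85) = 0.85.
Check: 0.77 ⊗ 0.85 = max(0, 0.62) = 0.62 ≤ 0.62.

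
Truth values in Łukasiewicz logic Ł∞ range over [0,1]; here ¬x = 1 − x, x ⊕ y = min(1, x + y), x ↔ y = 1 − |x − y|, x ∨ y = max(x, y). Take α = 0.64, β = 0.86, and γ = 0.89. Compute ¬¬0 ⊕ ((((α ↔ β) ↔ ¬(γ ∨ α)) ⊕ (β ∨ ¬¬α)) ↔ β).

¬0 = 1 − 0.00 = 1.00
¬¬0 = 1 − 1.00 = 0.00
α ↔ β = 1 − |0.64 − 0.86| = 1 − 0.22 = 0.78
γ ∨ α = max(0.89, 0.64) = 0.89
¬(γ ∨ α) = 1 − 0.89 = 0.11
(α ↔ β) ↔ ¬(γ ∨ α) = 1 − |0.78 − 0.11| = 1 − 0.67 = 0.33
¬α = 1 − 0.64 = 0.36
¬¬α = 1 − 0.36 = 0.64
β ∨ ¬¬α = max(0.86, 0.64) = 0.86
((α ↔ β) ↔ ¬(γ ∨ α)) ⊕ (β ∨ ¬¬α) = min(1, 0.33 + 0.86) = min(1, 1.19) = 1.00
(((α ↔ β) ↔ ¬(γ ∨ α)) ⊕ (β ∨ ¬¬α)) ↔ β = 1 − |1.00 − 0.86| = 1 − 0.14 = 0.86
¬¬0 ⊕ ((((α ↔ β) ↔ ¬(γ ∨ α)) ⊕ (β ∨ ¬¬α)) ↔ β) = min(1, 0.00 + 0.86) = min(1, 0.86) = 0.86

0.86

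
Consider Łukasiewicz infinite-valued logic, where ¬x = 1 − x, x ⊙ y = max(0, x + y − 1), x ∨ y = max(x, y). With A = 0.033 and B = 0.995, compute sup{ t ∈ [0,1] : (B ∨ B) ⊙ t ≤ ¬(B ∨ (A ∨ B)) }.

0.010

B ∨ B = max(0.995, 0.995) = 0.995
So the left factor is B ∨ B = 0.995.
A ∨ B = max(0.033, 0.995) = 0.995
B ∨ (A ∨ B) = max(0.995, 0.995) = 0.995
¬(B ∨ (A ∨ B)) = 1 − 0.995 = 0.005
So the right-hand bound is ¬(B ∨ (A ∨ B)) = 0.005.
The residuum of the Łukasiewicz t-norm gives the supremum: min(1, 1 − 0.995 + 0.005).
1 − 0.995 + 0.005 = 0.010, so t = min(1, 0.010) = 0.010.
Check: 0.995 ⊙ 0.010 = max(0, 0.005) = 0.005 ≤ 0.005.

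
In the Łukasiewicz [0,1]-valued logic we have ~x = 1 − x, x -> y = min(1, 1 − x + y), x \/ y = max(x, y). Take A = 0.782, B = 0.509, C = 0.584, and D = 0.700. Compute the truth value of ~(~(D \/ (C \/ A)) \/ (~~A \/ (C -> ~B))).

C \/ A = max(0.584, 0.782) = 0.782
D \/ (C \/ A) = max(0.700, 0.782) = 0.782
~(D \/ (C \/ A)) = 1 − 0.782 = 0.218
~A = 1 − 0.782 = 0.218
~~A = 1 − 0.218 = 0.782
~B = 1 − 0.509 = 0.491
C -> ~B = min(1, 1 − 0.584 + 0.491) = min(1, 0.907) = 0.907
~~A \/ (C -> ~B) = max(0.782, 0.907) = 0.907
~(D \/ (C \/ A)) \/ (~~A \/ (C -> ~B)) = max(0.218, 0.907) = 0.907
~(~(D \/ (C \/ A)) \/ (~~A \/ (C -> ~B))) = 1 − 0.907 = 0.093

0.093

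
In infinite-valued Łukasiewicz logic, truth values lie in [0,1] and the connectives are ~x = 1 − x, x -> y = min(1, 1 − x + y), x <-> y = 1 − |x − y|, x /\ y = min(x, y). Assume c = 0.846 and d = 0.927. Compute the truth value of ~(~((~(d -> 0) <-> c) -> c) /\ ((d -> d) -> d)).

d -> 0 = min(1, 1 − 0.927 + 0.000) = min(1, 0.073) = 0.073
~(d -> 0) = 1 − 0.073 = 0.927
~(d -> 0) <-> c = 1 − |0.927 − 0.846| = 1 − 0.081 = 0.919
(~(d -> 0) <-> c) -> c = min(1, 1 − 0.919 + 0.846) = min(1, 0.927) = 0.927
~((~(d -> 0) <-> c) -> c) = 1 − 0.927 = 0.073
d -> d = min(1, 1 − 0.927 + 0.927) = min(1, 1.000) = 1.000
(d -> d) -> d = min(1, 1 − 1.000 + 0.927) = min(1, 0.927) = 0.927
~((~(d -> 0) <-> c) -> c) /\ ((d -> d) -> d) = min(0.073, 0.927) = 0.073
~(~((~(d -> 0) <-> c) -> c) /\ ((d -> d) -> d)) = 1 − 0.073 = 0.927

0.927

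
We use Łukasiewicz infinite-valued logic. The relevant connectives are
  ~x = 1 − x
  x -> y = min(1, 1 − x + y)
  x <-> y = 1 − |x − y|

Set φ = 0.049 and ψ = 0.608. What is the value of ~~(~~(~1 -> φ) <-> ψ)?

0.608

~1 = 1 − 1.000 = 0.000
~1 -> φ = min(1, 1 − 0.000 + 0.049) = min(1, 1.049) = 1.000
~(~1 -> φ) = 1 − 1.000 = 0.000
~~(~1 -> φ) = 1 − 0.000 = 1.000
~~(~1 -> φ) <-> ψ = 1 − |1.000 − 0.608| = 1 − 0.392 = 0.608
~(~~(~1 -> φ) <-> ψ) = 1 − 0.608 = 0.392
~~(~~(~1 -> φ) <-> ψ) = 1 − 0.392 = 0.608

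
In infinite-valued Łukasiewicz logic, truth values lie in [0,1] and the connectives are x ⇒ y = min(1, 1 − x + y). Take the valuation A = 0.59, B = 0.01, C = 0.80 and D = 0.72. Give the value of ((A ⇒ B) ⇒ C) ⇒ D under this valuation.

0.72

A ⇒ B = min(1, 1 − 0.59 + 0.01) = min(1, 0.42) = 0.42
(A ⇒ B) ⇒ C = min(1, 1 − 0.42 + 0.80) = min(1, 1.38) = 1.00
((A ⇒ B) ⇒ C) ⇒ D = min(1, 1 − 1.00 + 0.72) = min(1, 0.72) = 0.72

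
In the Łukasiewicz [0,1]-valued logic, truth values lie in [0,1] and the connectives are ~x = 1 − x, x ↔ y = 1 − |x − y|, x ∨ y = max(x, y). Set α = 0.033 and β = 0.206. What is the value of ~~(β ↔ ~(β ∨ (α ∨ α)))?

0.412

α ∨ α = max(0.033, 0.033) = 0.033
β ∨ (α ∨ α) = max(0.206, 0.033) = 0.206
~(β ∨ (α ∨ α)) = 1 − 0.206 = 0.794
β ↔ ~(β ∨ (α ∨ α)) = 1 − |0.206 − 0.794| = 1 − 0.588 = 0.412
~(β ↔ ~(β ∨ (α ∨ α))) = 1 − 0.412 = 0.588
~~(β ↔ ~(β ∨ (α ∨ α))) = 1 − 0.588 = 0.412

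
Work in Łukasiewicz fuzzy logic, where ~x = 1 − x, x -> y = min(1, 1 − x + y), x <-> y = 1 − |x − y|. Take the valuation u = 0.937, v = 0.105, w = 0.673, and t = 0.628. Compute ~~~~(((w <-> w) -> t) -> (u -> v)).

w <-> w = 1 − |0.673 − 0.673| = 1 − 0.000 = 1.000
(w <-> w) -> t = min(1, 1 − 1.000 + 0.628) = min(1, 0.628) = 0.628
u -> v = min(1, 1 − 0.937 + 0.105) = min(1, 0.168) = 0.168
((w <-> w) -> t) -> (u -> v) = min(1, 1 − 0.628 + 0.168) = min(1, 0.540) = 0.540
~(((w <-> w) -> t) -> (u -> v)) = 1 − 0.540 = 0.460
~~(((w <-> w) -> t) -> (u -> v)) = 1 − 0.460 = 0.540
~~~(((w <-> w) -> t) -> (u -> v)) = 1 − 0.540 = 0.460
~~~~(((w <-> w) -> t) -> (u -> v)) = 1 − 0.460 = 0.540

0.540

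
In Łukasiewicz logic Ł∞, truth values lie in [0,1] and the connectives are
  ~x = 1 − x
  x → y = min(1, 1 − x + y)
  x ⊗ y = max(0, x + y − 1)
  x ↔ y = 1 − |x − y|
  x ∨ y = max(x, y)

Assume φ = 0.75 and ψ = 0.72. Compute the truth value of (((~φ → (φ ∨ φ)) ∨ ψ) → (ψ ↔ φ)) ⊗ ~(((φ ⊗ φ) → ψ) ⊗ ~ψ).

~φ = 1 − 0.75 = 0.25
φ ∨ φ = max(0.75, 0.75) = 0.75
~φ → (φ ∨ φ) = min(1, 1 − 0.25 + 0.75) = min(1, 1.50) = 1.00
(~φ → (φ ∨ φ)) ∨ ψ = max(1.00, 0.72) = 1.00
ψ ↔ φ = 1 − |0.72 − 0.75| = 1 − 0.03 = 0.97
((~φ → (φ ∨ φ)) ∨ ψ) → (ψ ↔ φ) = min(1, 1 − 1.00 + 0.97) = min(1, 0.97) = 0.97
φ ⊗ φ = max(0, 0.75 + 0.75 − 1) = max(0, 0.50) = 0.50
(φ ⊗ φ) → ψ = min(1, 1 − 0.50 + 0.72) = min(1, 1.22) = 1.00
~ψ = 1 − 0.72 = 0.28
((φ ⊗ φ) → ψ) ⊗ ~ψ = max(0, 1.00 + 0.28 − 1) = max(0, 0.28) = 0.28
~(((φ ⊗ φ) → ψ) ⊗ ~ψ) = 1 − 0.28 = 0.72
(((~φ → (φ ∨ φ)) ∨ ψ) → (ψ ↔ φ)) ⊗ ~(((φ ⊗ φ) → ψ) ⊗ ~ψ) = max(0, 0.97 + 0.72 − 1) = max(0, 0.69) = 0.69

0.69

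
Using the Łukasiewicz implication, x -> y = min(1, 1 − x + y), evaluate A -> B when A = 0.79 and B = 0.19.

0.40

A -> B = min(1, 1 − 0.79 + 0.19) = min(1, 0.40) = 0.40
For comparison, the Gödel implication (1 if x ≤ y else y) would give 0.19.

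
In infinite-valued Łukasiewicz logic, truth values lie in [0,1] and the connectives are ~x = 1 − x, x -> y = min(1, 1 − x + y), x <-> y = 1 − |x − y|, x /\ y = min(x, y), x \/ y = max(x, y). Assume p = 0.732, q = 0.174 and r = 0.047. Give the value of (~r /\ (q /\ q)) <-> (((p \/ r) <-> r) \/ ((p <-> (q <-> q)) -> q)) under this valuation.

~r = 1 − 0.047 = 0.953
q /\ q = min(0.174, 0.174) = 0.174
~r /\ (q /\ q) = min(0.953, 0.174) = 0.174
p \/ r = max(0.732, 0.047) = 0.732
(p \/ r) <-> r = 1 − |0.732 − 0.047| = 1 − 0.685 = 0.315
q <-> q = 1 − |0.174 − 0.174| = 1 − 0.000 = 1.000
p <-> (q <-> q) = 1 − |0.732 − 1.000| = 1 − 0.268 = 0.732
(p <-> (q <-> q)) -> q = min(1, 1 − 0.732 + 0.174) = min(1, 0.442) = 0.442
((p \/ r) <-> r) \/ ((p <-> (q <-> q)) -> q) = max(0.315, 0.442) = 0.442
(~r /\ (q /\ q)) <-> (((p \/ r) <-> r) \/ ((p <-> (q <-> q)) -> q)) = 1 − |0.174 − 0.442| = 1 − 0.268 = 0.732

0.732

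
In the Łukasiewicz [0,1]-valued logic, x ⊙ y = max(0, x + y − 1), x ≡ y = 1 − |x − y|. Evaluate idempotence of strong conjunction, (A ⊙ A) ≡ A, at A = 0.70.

A ⊙ A = max(0, 0.70 + 0.70 − 1) = max(0, 0.40) = 0.40
(A ⊙ A) ≡ A = 1 − |0.40 − 0.70| = 1 − 0.30 = 0.70
(The value 0.70 < 1 shows this instance is not satisfied; fails in Ł∞ since a ⊗ a = max(0, 2a−1) ≠ a in general.)

0.70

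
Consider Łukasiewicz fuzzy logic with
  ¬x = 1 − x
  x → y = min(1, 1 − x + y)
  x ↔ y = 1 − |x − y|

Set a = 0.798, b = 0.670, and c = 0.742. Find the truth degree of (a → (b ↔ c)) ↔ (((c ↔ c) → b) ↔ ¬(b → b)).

0.330

b ↔ c = 1 − |0.670 − 0.742| = 1 − 0.072 = 0.928
a → (b ↔ c) = min(1, 1 − 0.798 + 0.928) = min(1, 1.130) = 1.000
c ↔ c = 1 − |0.742 − 0.742| = 1 − 0.000 = 1.000
(c ↔ c) → b = min(1, 1 − 1.000 + 0.670) = min(1, 0.670) = 0.670
b → b = min(1, 1 − 0.670 + 0.670) = min(1, 1.000) = 1.000
¬(b → b) = 1 − 1.000 = 0.000
((c ↔ c) → b) ↔ ¬(b → b) = 1 − |0.670 − 0.000| = 1 − 0.670 = 0.330
(a → (b ↔ c)) ↔ (((c ↔ c) → b) ↔ ¬(b → b)) = 1 − |1.000 − 0.330| = 1 − 0.670 = 0.330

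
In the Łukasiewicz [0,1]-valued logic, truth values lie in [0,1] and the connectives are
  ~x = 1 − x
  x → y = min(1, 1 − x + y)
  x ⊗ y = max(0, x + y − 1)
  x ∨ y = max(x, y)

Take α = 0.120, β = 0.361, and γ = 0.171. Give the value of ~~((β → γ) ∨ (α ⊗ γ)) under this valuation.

β → γ = min(1, 1 − 0.361 + 0.171) = min(1, 0.810) = 0.810
α ⊗ γ = max(0, 0.120 + 0.171 − 1) = max(0, -0.709) = 0.000
(β → γ) ∨ (α ⊗ γ) = max(0.810, 0.000) = 0.810
~((β → γ) ∨ (α ⊗ γ)) = 1 − 0.810 = 0.190
~~((β → γ) ∨ (α ⊗ γ)) = 1 − 0.190 = 0.810

0.810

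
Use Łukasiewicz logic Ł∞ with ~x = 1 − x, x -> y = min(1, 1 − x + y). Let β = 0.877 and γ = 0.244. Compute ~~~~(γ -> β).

γ -> β = min(1, 1 − 0.244 + 0.877) = min(1, 1.633) = 1.000
~(γ -> β) = 1 − 1.000 = 0.000
~~(γ -> β) = 1 − 0.000 = 1.000
~~~(γ -> β) = 1 − 1.000 = 0.000
~~~~(γ -> β) = 1 − 0.000 = 1.000

1.000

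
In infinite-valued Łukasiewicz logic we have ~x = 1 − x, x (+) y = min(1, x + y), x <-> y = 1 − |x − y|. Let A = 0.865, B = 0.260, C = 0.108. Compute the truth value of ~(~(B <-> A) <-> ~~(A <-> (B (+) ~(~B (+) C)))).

B <-> A = 1 − |0.260 − 0.865| = 1 − 0.605 = 0.395
~(B <-> A) = 1 − 0.395 = 0.605
~B = 1 − 0.260 = 0.740
~B (+) C = min(1, 0.740 + 0.108) = min(1, 0.848) = 0.848
~(~B (+) C) = 1 − 0.848 = 0.152
B (+) ~(~B (+) C) = min(1, 0.260 + 0.152) = min(1, 0.412) = 0.412
A <-> (B (+) ~(~B (+) C)) = 1 − |0.865 − 0.412| = 1 − 0.453 = 0.547
~(A <-> (B (+) ~(~B (+) C))) = 1 − 0.547 = 0.453
~~(A <-> (B (+) ~(~B (+) C))) = 1 − 0.453 = 0.547
~(B <-> A) <-> ~~(A <-> (B (+) ~(~B (+) C))) = 1 − |0.605 − 0.547| = 1 − 0.058 = 0.942
~(~(B <-> A) <-> ~~(A <-> (B (+) ~(~B (+) C)))) = 1 − 0.942 = 0.058

0.058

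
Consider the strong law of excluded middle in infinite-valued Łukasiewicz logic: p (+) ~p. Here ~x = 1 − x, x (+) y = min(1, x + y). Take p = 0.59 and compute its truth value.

1.00

~p = 1 − 0.59 = 0.41
p (+) ~p = min(1, 0.59 + 0.41) = min(1, 1.00) = 1.00
(As expected: always 1 in Ł∞ since a ⊕ (1−a) = 1.)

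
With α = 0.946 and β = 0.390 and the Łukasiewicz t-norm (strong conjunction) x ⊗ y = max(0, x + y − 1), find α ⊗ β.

α ⊗ β = max(0, 0.946 + 0.390 − 1) = max(0, 0.336) = 0.336
For comparison, the Gödel (minimum) t-norm min(x, y) would give 0.390.

0.336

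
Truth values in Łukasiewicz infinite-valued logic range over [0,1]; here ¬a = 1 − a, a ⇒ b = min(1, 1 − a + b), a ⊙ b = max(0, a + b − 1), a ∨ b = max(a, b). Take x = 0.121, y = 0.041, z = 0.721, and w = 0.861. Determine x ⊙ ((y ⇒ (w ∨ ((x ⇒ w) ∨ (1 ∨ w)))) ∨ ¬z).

x ⇒ w = min(1, 1 − 0.121 + 0.861) = min(1, 1.740) = 1.000
1 ∨ w = max(1.000, 0.861) = 1.000
(x ⇒ w) ∨ (1 ∨ w) = max(1.000, 1.000) = 1.000
w ∨ ((x ⇒ w) ∨ (1 ∨ w)) = max(0.861, 1.000) = 1.000
y ⇒ (w ∨ ((x ⇒ w) ∨ (1 ∨ w))) = min(1, 1 − 0.041 + 1.000) = min(1, 1.959) = 1.000
¬z = 1 − 0.721 = 0.279
(y ⇒ (w ∨ ((x ⇒ w) ∨ (1 ∨ w)))) ∨ ¬z = max(1.000, 0.279) = 1.000
x ⊙ ((y ⇒ (w ∨ ((x ⇒ w) ∨ (1 ∨ w)))) ∨ ¬z) = max(0, 0.121 + 1.000 − 1) = max(0, 0.121) = 0.121

0.121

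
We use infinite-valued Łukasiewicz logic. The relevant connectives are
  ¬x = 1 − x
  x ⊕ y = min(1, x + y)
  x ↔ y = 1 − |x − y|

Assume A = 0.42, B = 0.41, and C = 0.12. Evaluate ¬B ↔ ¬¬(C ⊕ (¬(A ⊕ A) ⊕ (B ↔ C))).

0.60

¬B = 1 − 0.41 = 0.59
A ⊕ A = min(1, 0.42 + 0.42) = min(1, 0.84) = 0.84
¬(A ⊕ A) = 1 − 0.84 = 0.16
B ↔ C = 1 − |0.41 − 0.12| = 1 − 0.29 = 0.71
¬(A ⊕ A) ⊕ (B ↔ C) = min(1, 0.16 + 0.71) = min(1, 0.87) = 0.87
C ⊕ (¬(A ⊕ A) ⊕ (B ↔ C)) = min(1, 0.12 + 0.87) = min(1, 0.99) = 0.99
¬(C ⊕ (¬(A ⊕ A) ⊕ (B ↔ C))) = 1 − 0.99 = 0.01
¬¬(C ⊕ (¬(A ⊕ A) ⊕ (B ↔ C))) = 1 − 0.01 = 0.99
¬B ↔ ¬¬(C ⊕ (¬(A ⊕ A) ⊕ (B ↔ C))) = 1 − |0.59 − 0.99| = 1 − 0.40 = 0.60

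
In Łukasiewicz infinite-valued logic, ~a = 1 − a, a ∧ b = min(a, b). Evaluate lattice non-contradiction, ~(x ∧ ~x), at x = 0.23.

0.77

~x = 1 − 0.23 = 0.77
x ∧ ~x = min(0.23, 0.77) = 0.23
~(x ∧ ~x) = 1 − 0.23 = 0.77
(The value 0.77 < 1 shows this instance is not satisfied; not a Ł∞-tautology — its value is 1 − min(a, 1−a).)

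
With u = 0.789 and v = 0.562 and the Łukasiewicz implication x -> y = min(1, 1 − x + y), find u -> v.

0.773

u -> v = min(1, 1 − 0.789 + 0.562) = min(1, 0.773) = 0.773
For comparison, the Gödel implication (1 if x ≤ y else y) would give 0.562.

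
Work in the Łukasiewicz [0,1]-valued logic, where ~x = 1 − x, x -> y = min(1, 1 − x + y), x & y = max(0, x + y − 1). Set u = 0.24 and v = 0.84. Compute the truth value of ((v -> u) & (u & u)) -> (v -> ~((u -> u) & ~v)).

v -> u = min(1, 1 − 0.84 + 0.24) = min(1, 0.40) = 0.40
u & u = max(0, 0.24 + 0.24 − 1) = max(0, -0.52) = 0.00
(v -> u) & (u & u) = max(0, 0.40 + 0.00 − 1) = max(0, -0.60) = 0.00
u -> u = min(1, 1 − 0.24 + 0.24) = min(1, 1.00) = 1.00
~v = 1 − 0.84 = 0.16
(u -> u) & ~v = max(0, 1.00 + 0.16 − 1) = max(0, 0.16) = 0.16
~((u -> u) & ~v) = 1 − 0.16 = 0.84
v -> ~((u -> u) & ~v) = min(1, 1 − 0.84 + 0.84) = min(1, 1.00) = 1.00
((v -> u) & (u & u)) -> (v -> ~((u -> u) & ~v)) = min(1, 1 − 0.00 + 1.00) = min(1, 2.00) = 1.00

1.00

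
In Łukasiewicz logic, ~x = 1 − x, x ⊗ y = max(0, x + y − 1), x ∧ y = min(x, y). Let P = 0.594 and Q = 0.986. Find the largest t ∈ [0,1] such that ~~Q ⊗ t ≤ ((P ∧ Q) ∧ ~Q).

0.028

~Q = 1 − 0.986 = 0.014
~~Q = 1 − 0.014 = 0.986
So the left factor is ~~Q = 0.986.
P ∧ Q = min(0.594, 0.986) = 0.594
(P ∧ Q) ∧ ~Q = min(0.594, 0.014) = 0.014
So the right-hand bound is (P ∧ Q) ∧ ~Q = 0.014.
The residuum of the Łukasiewicz t-norm gives the supremum: min(1, 1 − 0.986 + 0.014).
1 − 0.986 + 0.014 = 0.028, so t = min(1, 0.028) = 0.028.
Check: 0.986 ⊗ 0.028 = max(0, 0.014) = 0.014 ≤ 0.014.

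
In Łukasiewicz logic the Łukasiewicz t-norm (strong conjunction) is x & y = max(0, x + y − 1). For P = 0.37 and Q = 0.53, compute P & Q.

0.00

P & Q = max(0, 0.37 + 0.53 − 1) = max(0, -0.10) = 0.00
For comparison, the Gödel (minimum) t-norm min(x, y) would give 0.37.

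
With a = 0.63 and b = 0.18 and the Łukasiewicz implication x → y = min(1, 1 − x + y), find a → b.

0.55

a → b = min(1, 1 − 0.63 + 0.18) = min(1, 0.55) = 0.55
For comparison, the Gödel implication (1 if x ≤ y else y) would give 0.18.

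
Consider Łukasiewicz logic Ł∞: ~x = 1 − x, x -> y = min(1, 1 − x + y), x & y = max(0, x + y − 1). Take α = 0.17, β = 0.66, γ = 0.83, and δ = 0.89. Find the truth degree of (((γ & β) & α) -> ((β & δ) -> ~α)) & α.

γ & β = max(0, 0.83 + 0.66 − 1) = max(0, 0.49) = 0.49
(γ & β) & α = max(0, 0.49 + 0.17 − 1) = max(0, -0.34) = 0.00
β & δ = max(0, 0.66 + 0.89 − 1) = max(0, 0.55) = 0.55
~α = 1 − 0.17 = 0.83
(β & δ) -> ~α = min(1, 1 − 0.55 + 0.83) = min(1, 1.28) = 1.00
((γ & β) & α) -> ((β & δ) -> ~α) = min(1, 1 − 0.00 + 1.00) = min(1, 2.00) = 1.00
(((γ & β) & α) -> ((β & δ) -> ~α)) & α = max(0, 1.00 + 0.17 − 1) = max(0, 0.17) = 0.17

0.17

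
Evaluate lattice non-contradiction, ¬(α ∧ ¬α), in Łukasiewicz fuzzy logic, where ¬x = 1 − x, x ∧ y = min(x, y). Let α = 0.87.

0.87

¬α = 1 − 0.87 = 0.13
α ∧ ¬α = min(0.87, 0.13) = 0.13
¬(α ∧ ¬α) = 1 − 0.13 = 0.87
(The value 0.87 < 1 shows this instance is not satisfied; not a Ł∞-tautology — its value is 1 − min(a, 1−a).)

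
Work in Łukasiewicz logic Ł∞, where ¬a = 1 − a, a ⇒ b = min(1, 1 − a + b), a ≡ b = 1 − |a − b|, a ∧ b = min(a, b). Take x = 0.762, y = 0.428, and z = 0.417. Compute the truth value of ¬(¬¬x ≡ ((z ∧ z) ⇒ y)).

¬x = 1 − 0.762 = 0.238
¬¬x = 1 − 0.238 = 0.762
z ∧ z = min(0.417, 0.417) = 0.417
(z ∧ z) ⇒ y = min(1, 1 − 0.417 + 0.428) = min(1, 1.011) = 1.000
¬¬x ≡ ((z ∧ z) ⇒ y) = 1 − |0.762 − 1.000| = 1 − 0.238 = 0.762
¬(¬¬x ≡ ((z ∧ z) ⇒ y)) = 1 − 0.762 = 0.238

0.238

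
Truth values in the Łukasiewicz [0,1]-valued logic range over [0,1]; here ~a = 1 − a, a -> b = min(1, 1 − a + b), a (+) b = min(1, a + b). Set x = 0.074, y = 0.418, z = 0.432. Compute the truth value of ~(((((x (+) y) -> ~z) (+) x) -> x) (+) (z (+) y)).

x (+) y = min(1, 0.074 + 0.418) = min(1, 0.492) = 0.492
~z = 1 − 0.432 = 0.568
(x (+) y) -> ~z = min(1, 1 − 0.492 + 0.568) = min(1, 1.076) = 1.000
((x (+) y) -> ~z) (+) x = min(1, 1.000 + 0.074) = min(1, 1.074) = 1.000
(((x (+) y) -> ~z) (+) x) -> x = min(1, 1 − 1.000 + 0.074) = min(1, 0.074) = 0.074
z (+) y = min(1, 0.432 + 0.418) = min(1, 0.850) = 0.850
((((x (+) y) -> ~z) (+) x) -> x) (+) (z (+) y) = min(1, 0.074 + 0.850) = min(1, 0.924) = 0.924
~(((((x (+) y) -> ~z) (+) x) -> x) (+) (z (+) y)) = 1 − 0.924 = 0.076

0.076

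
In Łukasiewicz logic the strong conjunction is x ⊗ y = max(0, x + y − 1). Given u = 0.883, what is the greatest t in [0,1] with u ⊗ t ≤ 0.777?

The residuum of the Łukasiewicz t-norm gives the supremum: min(1, 1 − 0.883 + 0.777).
1 − 0.883 + 0.777 = 0.894, so t = min(1, 0.894) = 0.894.
Check: 0.883 ⊗ 0.894 = max(0, 0.777) = 0.777 ≤ 0.777.

0.894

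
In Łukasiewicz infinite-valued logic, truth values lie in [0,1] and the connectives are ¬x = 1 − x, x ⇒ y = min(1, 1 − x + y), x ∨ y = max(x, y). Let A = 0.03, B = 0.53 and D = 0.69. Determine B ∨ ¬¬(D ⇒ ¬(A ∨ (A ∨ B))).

0.78

A ∨ B = max(0.03, 0.53) = 0.53
A ∨ (A ∨ B) = max(0.03, 0.53) = 0.53
¬(A ∨ (A ∨ B)) = 1 − 0.53 = 0.47
D ⇒ ¬(A ∨ (A ∨ B)) = min(1, 1 − 0.69 + 0.47) = min(1, 0.78) = 0.78
¬(D ⇒ ¬(A ∨ (A ∨ B))) = 1 − 0.78 = 0.22
¬¬(D ⇒ ¬(A ∨ (A ∨ B))) = 1 − 0.22 = 0.78
B ∨ ¬¬(D ⇒ ¬(A ∨ (A ∨ B))) = max(0.53, 0.78) = 0.78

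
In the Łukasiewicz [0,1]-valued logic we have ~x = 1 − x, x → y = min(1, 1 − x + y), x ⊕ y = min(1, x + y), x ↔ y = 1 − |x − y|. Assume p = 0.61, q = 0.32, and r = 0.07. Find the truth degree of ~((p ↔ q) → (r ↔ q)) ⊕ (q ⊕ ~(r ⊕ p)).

p ↔ q = 1 − |0.61 − 0.32| = 1 − 0.29 = 0.71
r ↔ q = 1 − |0.07 − 0.32| = 1 − 0.25 = 0.75
(p ↔ q) → (r ↔ q) = min(1, 1 − 0.71 + 0.75) = min(1, 1.04) = 1.00
~((p ↔ q) → (r ↔ q)) = 1 − 1.00 = 0.00
r ⊕ p = min(1, 0.07 + 0.61) = min(1, 0.68) = 0.68
~(r ⊕ p) = 1 − 0.68 = 0.32
q ⊕ ~(r ⊕ p) = min(1, 0.32 + 0.32) = min(1, 0.64) = 0.64
~((p ↔ q) → (r ↔ q)) ⊕ (q ⊕ ~(r ⊕ p)) = min(1, 0.00 + 0.64) = min(1, 0.64) = 0.64

0.64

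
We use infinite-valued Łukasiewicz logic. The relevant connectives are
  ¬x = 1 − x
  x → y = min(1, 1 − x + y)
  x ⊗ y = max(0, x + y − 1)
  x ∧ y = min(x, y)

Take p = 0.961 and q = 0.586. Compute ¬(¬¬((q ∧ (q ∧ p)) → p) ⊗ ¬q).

0.586

q ∧ p = min(0.586, 0.961) = 0.586
q ∧ (q ∧ p) = min(0.586, 0.586) = 0.586
(q ∧ (q ∧ p)) → p = min(1, 1 − 0.586 + 0.961) = min(1, 1.375) = 1.000
¬((q ∧ (q ∧ p)) → p) = 1 − 1.000 = 0.000
¬¬((q ∧ (q ∧ p)) → p) = 1 − 0.000 = 1.000
¬q = 1 − 0.586 = 0.414
¬¬((q ∧ (q ∧ p)) → p) ⊗ ¬q = max(0, 1.000 + 0.414 − 1) = max(0, 0.414) = 0.414
¬(¬¬((q ∧ (q ∧ p)) → p) ⊗ ¬q) = 1 − 0.414 = 0.586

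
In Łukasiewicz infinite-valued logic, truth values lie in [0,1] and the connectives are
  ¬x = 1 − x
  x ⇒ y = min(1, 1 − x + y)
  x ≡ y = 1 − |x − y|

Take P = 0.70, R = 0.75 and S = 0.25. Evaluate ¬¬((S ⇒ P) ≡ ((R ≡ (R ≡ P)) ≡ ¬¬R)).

S ⇒ P = min(1, 1 − 0.25 + 0.70) = min(1, 1.45) = 1.00
R ≡ P = 1 − |0.75 − 0.70| = 1 − 0.05 = 0.95
R ≡ (R ≡ P) = 1 − |0.75 − 0.95| = 1 − 0.20 = 0.80
¬R = 1 − 0.75 = 0.25
¬¬R = 1 − 0.25 = 0.75
(R ≡ (R ≡ P)) ≡ ¬¬R = 1 − |0.80 − 0.75| = 1 − 0.05 = 0.95
(S ⇒ P) ≡ ((R ≡ (R ≡ P)) ≡ ¬¬R) = 1 − |1.00 − 0.95| = 1 − 0.05 = 0.95
¬((S ⇒ P) ≡ ((R ≡ (R ≡ P)) ≡ ¬¬R)) = 1 − 0.95 = 0.05
¬¬((S ⇒ P) ≡ ((R ≡ (R ≡ P)) ≡ ¬¬R)) = 1 − 0.05 = 0.95

0.95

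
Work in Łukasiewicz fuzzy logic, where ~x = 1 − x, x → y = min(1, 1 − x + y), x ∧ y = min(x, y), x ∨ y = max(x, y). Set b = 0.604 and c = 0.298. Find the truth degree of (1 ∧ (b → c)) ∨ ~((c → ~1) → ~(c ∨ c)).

0.694

b → c = min(1, 1 − 0.604 + 0.298) = min(1, 0.694) = 0.694
1 ∧ (b → c) = min(1.000, 0.694) = 0.694
~1 = 1 − 1.000 = 0.000
c → ~1 = min(1, 1 − 0.298 + 0.000) = min(1, 0.702) = 0.702
c ∨ c = max(0.298, 0.298) = 0.298
~(c ∨ c) = 1 − 0.298 = 0.702
(c → ~1) → ~(c ∨ c) = min(1, 1 − 0.702 + 0.702) = min(1, 1.000) = 1.000
~((c → ~1) → ~(c ∨ c)) = 1 − 1.000 = 0.000
(1 ∧ (b → c)) ∨ ~((c → ~1) → ~(c ∨ c)) = max(0.694, 0.000) = 0.694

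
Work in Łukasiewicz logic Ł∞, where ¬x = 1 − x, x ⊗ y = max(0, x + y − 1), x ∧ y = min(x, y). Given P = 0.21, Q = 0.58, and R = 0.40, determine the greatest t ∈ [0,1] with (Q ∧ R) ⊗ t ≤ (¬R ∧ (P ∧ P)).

Q ∧ R = min(0.58, 0.40) = 0.40
So the left factor is Q ∧ R = 0.40.
¬R = 1 − 0.40 = 0.60
P ∧ P = min(0.21, 0.21) = 0.21
¬R ∧ (P ∧ P) = min(0.60, 0.21) = 0.21
So the right-hand bound is ¬R ∧ (P ∧ P) = 0.21.
The residuum of the Łukasiewicz t-norm gives the supremum: min(1, 1 − 0.40 + 0.21).
1 − 0.40 + 0.21 = 0.81, so t = min(1, 0.81) = 0.81.
Check: 0.40 ⊗ 0.81 = max(0, 0.21) = 0.21 ≤ 0.21.

0.81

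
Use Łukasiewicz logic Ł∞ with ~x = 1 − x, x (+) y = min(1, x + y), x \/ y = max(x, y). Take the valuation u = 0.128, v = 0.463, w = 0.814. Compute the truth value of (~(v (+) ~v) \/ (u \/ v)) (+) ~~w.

1.000

~v = 1 − 0.463 = 0.537
v (+) ~v = min(1, 0.463 + 0.537) = min(1, 1.000) = 1.000
~(v (+) ~v) = 1 − 1.000 = 0.000
u \/ v = max(0.128, 0.463) = 0.463
~(v (+) ~v) \/ (u \/ v) = max(0.000, 0.463) = 0.463
~w = 1 − 0.814 = 0.186
~~w = 1 − 0.186 = 0.814
(~(v (+) ~v) \/ (u \/ v)) (+) ~~w = min(1, 0.463 + 0.814) = min(1, 1.277) = 1.000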